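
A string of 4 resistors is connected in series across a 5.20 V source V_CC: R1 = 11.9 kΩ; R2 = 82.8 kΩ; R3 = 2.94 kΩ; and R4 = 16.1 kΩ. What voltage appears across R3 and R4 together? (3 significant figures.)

ΣR = 11.9 + 82.8 + 2.94 + 16.1 = 113.7 kΩ.
R_{R3..R4} = 2.94 + 16.1 = 19.04 kΩ.
Voltage divider: V = V_CC · (19.04 / 113.7) = 5.20 × 0.1674 = 0.8705 V.

V ≈ 0.870 V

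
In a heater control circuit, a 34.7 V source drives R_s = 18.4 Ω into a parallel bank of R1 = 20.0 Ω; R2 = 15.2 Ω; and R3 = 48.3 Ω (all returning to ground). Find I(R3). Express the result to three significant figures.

I ≈ 0.205 A

Combine the parallel branches: R_p = (1/20.0 + 1/15.2 + 1/48.3)⁻¹ = 7.326 Ω.
V_A by voltage divider: V_A = 34.7 × 7.326/(18.4 + 7.326) = 9.882 V.
Branch current I = V_A/R3 = 9.882/48.3 = 0.2046 A.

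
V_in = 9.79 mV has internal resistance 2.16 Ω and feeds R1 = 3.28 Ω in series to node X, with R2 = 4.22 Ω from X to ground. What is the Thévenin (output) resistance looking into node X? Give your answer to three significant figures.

R_th ≈ 2.38 Ω

R1' = 2.16 + 3.28 = 5.440 Ω (source resistance + R1).
With V_in suppressed (replaced by a short), R_th = R1' ‖ R2 = (5.440 × 4.22)/(5.440 + 4.22) = 2.376 Ω.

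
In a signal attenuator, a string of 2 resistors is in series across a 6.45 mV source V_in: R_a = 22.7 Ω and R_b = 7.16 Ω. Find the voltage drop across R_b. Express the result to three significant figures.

V ≈ 1.55 mV

Series total: ΣR = 22.7 + 7.16 = 29.86 Ω.
V = V_in · R/ΣR = 6.45 × 0.2398 = 1.547 mV.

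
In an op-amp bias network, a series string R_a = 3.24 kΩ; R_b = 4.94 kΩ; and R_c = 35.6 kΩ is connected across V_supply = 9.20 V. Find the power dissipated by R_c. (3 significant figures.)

ΣR = 43.78 kΩ → I = 9.20/43.78 = 0.2101 mA.
V(R_c) = I·R = 7.481 V; P = V·I = 7.481 × 0.2101 = 1.572 mW.

P ≈ 1.57 mW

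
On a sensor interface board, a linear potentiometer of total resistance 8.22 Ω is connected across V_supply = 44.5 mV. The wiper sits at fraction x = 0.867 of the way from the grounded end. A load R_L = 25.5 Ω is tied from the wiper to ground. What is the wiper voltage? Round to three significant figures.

V_out ≈ 37.2 mV

The pot divides into 1.093 Ω above the wiper and 7.127 Ω below.
(x·R_p) ‖ R_L = 5.570 Ω.
Then V_out = V_supply · 5.570/(1.093 + 5.570) = 37.20 mV.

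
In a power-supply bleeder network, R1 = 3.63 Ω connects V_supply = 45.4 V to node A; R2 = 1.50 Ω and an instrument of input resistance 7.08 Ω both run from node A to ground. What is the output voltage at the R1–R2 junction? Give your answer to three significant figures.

V_out ≈ 11.5 V

The load sits in parallel with R2, giving an effective lower resistance R2' = R2·R_L/(R2+R_L) = 1.238 Ω.
Then V_out = V_supply · R2'/(R1 + R2') = 45.4 × 1.238/4.868 = 11.54 V.
(Unloaded it would be 13.3 V; the load pulls it down.)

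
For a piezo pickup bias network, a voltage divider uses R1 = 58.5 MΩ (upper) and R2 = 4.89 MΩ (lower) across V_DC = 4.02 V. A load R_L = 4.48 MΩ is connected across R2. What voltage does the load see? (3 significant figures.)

The load sits in parallel with R2, giving an effective lower resistance R2' = R2·R_L/(R2+R_L) = 2.338 MΩ.
Now apply the divider: V_out = 4.02 × 0.03843 = 0.1545 V.

V_out ≈ 0.154 V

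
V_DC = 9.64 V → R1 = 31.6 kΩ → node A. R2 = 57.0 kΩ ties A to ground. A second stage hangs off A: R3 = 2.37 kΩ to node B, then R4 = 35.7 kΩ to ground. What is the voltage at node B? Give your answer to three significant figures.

V_B ≈ 3.79 V

Looking into the second stage from A: R3 + R4 = 38.07 kΩ appears in parallel with R2.
Effective lower resistance at A: R2 ‖ 38.07 = 22.83 kΩ.
V_A = 9.64 × 22.83/(31.6 + 22.83) = 4.043 V.
V_B = V_A × 0.9377 = 3.791 V.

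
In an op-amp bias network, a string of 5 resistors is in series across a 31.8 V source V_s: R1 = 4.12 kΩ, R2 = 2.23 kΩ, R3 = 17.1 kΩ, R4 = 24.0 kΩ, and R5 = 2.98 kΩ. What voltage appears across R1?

V ≈ 2.60 V

ΣR = 4.12 + 2.23 + 17.1 + 24.0 + 2.98 = 50.43 kΩ.
V = V_s · R/ΣR = 31.8 × 0.08170 = 2.598 V.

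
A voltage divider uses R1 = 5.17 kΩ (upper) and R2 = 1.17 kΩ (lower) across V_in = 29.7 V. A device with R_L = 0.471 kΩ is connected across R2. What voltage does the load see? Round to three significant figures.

First combine the lower leg with the load: R2 ‖ R_L = 0.3358 kΩ.
Then V_out = V_in · R2'/(R1 + R2') = 29.7 × 0.3358/5.506 = 1.811 V.

V_out ≈ 1.81 V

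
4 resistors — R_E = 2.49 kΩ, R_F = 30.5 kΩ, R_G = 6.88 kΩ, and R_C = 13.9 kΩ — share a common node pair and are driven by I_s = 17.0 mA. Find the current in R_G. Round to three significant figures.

I ≈ 3.79 mA

Conductances: ΣG = 1/2.49 + 1/30.5 + 1/6.88 + 1/13.9 = 0.6517 (1/kΩ).
Current divider: I(R_G) = I_s · G_k/ΣG = 17.0 × (0.1453/0.6517) = 17.0 × 0.2230 = 3.792 mA.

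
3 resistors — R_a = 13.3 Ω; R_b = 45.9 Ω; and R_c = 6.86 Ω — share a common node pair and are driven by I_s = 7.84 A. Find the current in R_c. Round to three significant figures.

I ≈ 4.71 A

ΣG = 1/13.3 + 1/45.9 + 1/6.86 = 0.2427.
By the current-divider rule, I = I_s · G_k/ΣG = 7.84 × 0.6005 = 4.708 A.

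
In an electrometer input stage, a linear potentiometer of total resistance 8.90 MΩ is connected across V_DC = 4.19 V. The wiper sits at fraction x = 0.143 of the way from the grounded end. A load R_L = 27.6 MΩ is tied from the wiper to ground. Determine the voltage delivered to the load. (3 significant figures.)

V_out ≈ 0.576 V

Split the track: R_lower = x·R_p = 1.273 MΩ, R_upper = (1−x)·R_p = 7.627 MΩ.
R_L loads the lower segment: effective lower R = 1.217 MΩ.
V_out = 4.19 × 1.217/(7.627 + 1.217) = 0.5764 V.
(Unloaded: V_out = x·V_DC = 0.599 V.)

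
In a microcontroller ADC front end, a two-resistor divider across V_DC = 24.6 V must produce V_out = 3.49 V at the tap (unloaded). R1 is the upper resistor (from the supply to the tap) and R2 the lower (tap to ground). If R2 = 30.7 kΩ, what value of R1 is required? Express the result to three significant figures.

R1 ≈ 186 kΩ

Required fraction k = V_out/V_DC = 0.1419.
Rearranging, R1 = R2·(1−k)/k = 30.7 × 6.049 = 185.7 kΩ.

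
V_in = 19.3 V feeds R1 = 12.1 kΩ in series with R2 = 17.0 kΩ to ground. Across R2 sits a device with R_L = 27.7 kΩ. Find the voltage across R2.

R2 ‖ R_L = (17.0 × 27.7)/(17.0 + 27.7) = 10.53 kΩ.
Then V_out = V_in · R2'/(R1 + R2') = 19.3 × 10.53/22.63 = 8.983 V.

V_out ≈ 8.98 V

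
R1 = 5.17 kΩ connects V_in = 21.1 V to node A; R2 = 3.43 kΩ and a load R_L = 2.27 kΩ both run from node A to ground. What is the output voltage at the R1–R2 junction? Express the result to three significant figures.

V_out ≈ 4.41 V

First combine the lower leg with the load: R2 ‖ R_L = 1.366 kΩ.
Then V_out = V_in · R2'/(R1 + R2') = 21.1 × 1.366/6.536 = 4.410 V.
(Unloaded it would be 8.42 V; the load pulls it down.)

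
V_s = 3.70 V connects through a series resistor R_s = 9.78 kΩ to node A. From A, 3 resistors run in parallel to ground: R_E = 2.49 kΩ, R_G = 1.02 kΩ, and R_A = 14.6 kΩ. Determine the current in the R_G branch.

Equivalent of the parallel group: R_p = 0.6894 kΩ.
V_A by voltage divider: V_A = 3.70 × 0.6894/(9.78 + 0.6894) = 0.2436 V.
I(R_G) = V_A / R_G = 0.2436/1.02 = 0.2389 mA.

I ≈ 0.239 mA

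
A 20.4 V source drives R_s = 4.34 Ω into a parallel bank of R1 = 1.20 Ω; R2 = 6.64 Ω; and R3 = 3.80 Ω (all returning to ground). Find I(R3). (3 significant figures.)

I ≈ 0.837 A

Parallel bank: R_p = 1/(1/1.20 + 1/6.64 + 1/3.80) = 0.8019 Ω.
V_A by voltage divider: V_A = 20.4 × 0.8019/(4.34 + 0.8019) = 3.181 V.
Branch current I = V_A/R3 = 3.181/3.80 = 0.8372 A.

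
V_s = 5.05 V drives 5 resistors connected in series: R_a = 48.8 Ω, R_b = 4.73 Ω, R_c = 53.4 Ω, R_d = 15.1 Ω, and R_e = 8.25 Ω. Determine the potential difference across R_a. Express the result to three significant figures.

ΣR = 48.8 + 4.73 + 53.4 + 15.1 + 8.25 = 130.3 Ω.
Voltage divider: V = V_s · (48.80 / 130.3) = 5.05 × 0.3746 = 1.892 V.

V ≈ 1.89 V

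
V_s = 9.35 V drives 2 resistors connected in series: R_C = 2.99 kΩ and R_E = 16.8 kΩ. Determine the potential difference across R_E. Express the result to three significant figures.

V ≈ 7.94 V

Series total: ΣR = 2.99 + 16.8 = 19.79 kΩ.
Voltage divider: V = V_s · (16.80 / 19.79) = 9.35 × 0.8489 = 7.937 V.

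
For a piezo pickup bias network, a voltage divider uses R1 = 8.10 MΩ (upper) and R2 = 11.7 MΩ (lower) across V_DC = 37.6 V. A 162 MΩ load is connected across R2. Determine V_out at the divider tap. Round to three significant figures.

V_out ≈ 21.6 V

First combine the lower leg with the load: R2 ‖ R_L = 10.91 MΩ.
Now apply the divider: V_out = 37.6 × 0.5740 = 21.58 V.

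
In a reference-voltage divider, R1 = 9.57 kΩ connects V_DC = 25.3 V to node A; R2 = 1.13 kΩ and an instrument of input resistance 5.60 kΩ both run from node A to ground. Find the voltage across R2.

The load sits in parallel with R2, giving an effective lower resistance R2' = R2·R_L/(R2+R_L) = 0.9403 kΩ.
Voltage divider with the loaded lower leg: V_out = 25.3 × 0.9403/(9.57 + 0.9403) = 25.3 × 0.08946 = 2.263 V.

V_out ≈ 2.26 V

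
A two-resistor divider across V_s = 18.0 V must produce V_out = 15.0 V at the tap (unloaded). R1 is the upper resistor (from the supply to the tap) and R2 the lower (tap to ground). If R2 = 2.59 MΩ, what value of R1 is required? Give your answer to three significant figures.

The divider ratio is R2/(R1+R2) = 15.0/18.0 = 0.8333.
So R1 = R2 · (V_s/V_out − 1) = 2.59 × (18.0/15.0 − 1) = 2.59 × 0.2000 = 0.5180 MΩ.

R1 ≈ 0.518 MΩ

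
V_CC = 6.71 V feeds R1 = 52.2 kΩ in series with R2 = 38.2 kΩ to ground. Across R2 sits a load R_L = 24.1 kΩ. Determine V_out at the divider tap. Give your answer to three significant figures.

V_out ≈ 1.48 V

R2 ‖ R_L = (38.2 × 24.1)/(38.2 + 24.1) = 14.78 kΩ.
Voltage divider with the loaded lower leg: V_out = 6.71 × 14.78/(52.2 + 14.78) = 6.71 × 0.2206 = 1.480 V.
(Unloaded it would be 2.84 V; the load pulls it down.)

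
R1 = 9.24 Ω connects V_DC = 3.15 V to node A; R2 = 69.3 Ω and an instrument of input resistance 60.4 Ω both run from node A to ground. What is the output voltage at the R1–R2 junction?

V_out ≈ 2.45 V

The load sits in parallel with R2, giving an effective lower resistance R2' = R2·R_L/(R2+R_L) = 32.27 Ω.
Then V_out = V_DC · R2'/(R1 + R2') = 3.15 × 32.27/41.51 = 2.449 V.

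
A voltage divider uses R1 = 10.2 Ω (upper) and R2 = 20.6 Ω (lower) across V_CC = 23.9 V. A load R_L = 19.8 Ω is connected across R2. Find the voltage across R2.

R2 ‖ R_L = (20.6 × 19.8)/(20.6 + 19.8) = 10.10 Ω.
Then V_out = V_CC · R2'/(R1 + R2') = 23.9 × 10.10/20.30 = 11.89 V.

V_out ≈ 11.9 V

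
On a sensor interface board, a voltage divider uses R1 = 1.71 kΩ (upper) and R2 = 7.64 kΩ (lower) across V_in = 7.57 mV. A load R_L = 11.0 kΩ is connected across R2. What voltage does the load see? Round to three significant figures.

V_out ≈ 5.49 mV

First combine the lower leg with the load: R2 ‖ R_L = 4.509 kΩ.
Voltage divider with the loaded lower leg: V_out = 7.57 × 4.509/(1.71 + 4.509) = 7.57 × 0.7250 = 5.488 mV.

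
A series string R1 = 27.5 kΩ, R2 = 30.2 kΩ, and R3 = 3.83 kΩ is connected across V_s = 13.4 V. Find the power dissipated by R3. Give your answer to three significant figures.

Series current I = V_s/ΣR = 13.4/61.53 = 0.2178 mA.
P(R3) = I²·R3 = (0.2178)² × 3.83 = 0.1816 mW.

P ≈ 0.182 mW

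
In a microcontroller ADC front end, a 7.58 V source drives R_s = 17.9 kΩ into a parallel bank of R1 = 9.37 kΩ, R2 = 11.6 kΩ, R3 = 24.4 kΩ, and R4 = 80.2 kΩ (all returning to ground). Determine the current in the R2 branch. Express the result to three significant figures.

I ≈ 0.121 mA

Equivalent of the parallel group: R_p = 4.059 kΩ.
Node voltage V_A = V_DC · R_p/(R_s + R_p) = 7.58 × 0.1848 = 1.401 V.
I(R2) = V_A / R2 = 1.401/11.6 = 0.1208 mA.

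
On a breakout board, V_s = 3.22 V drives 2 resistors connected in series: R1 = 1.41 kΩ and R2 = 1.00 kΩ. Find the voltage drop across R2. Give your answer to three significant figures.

ΣR = 1.41 + 1.00 = 2.410 kΩ.
Voltage divider: V = V_s · (1.000 / 2.410) = 3.22 × 0.4149 = 1.336 V.

V ≈ 1.34 V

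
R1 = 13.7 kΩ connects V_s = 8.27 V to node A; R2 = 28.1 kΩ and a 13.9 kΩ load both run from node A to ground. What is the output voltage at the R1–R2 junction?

The load sits in parallel with R2, giving an effective lower resistance R2' = R2·R_L/(R2+R_L) = 9.300 kΩ.
Now apply the divider: V_out = 8.27 × 0.4043 = 3.344 V.

V_out ≈ 3.34 V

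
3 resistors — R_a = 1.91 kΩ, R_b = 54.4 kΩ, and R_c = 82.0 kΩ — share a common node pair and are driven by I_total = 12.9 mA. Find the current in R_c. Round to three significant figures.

I ≈ 0.284 mA

Total conductance ΣG = 1/1.91 + 1/54.4 + 1/82.0 = 0.5541 (units of 1/kΩ).
R_c takes the fraction G_k/ΣG = 0.01220/0.5541 = 0.02201, so I = 12.9 × 0.02201 = 0.2839 mA.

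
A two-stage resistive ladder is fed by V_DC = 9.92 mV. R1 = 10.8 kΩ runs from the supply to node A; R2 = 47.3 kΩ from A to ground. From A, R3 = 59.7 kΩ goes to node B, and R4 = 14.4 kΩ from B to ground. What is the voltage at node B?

The second stage (R3 + R4 = 74.10 kΩ) loads node A in parallel with R2.
R2 ‖ (R3+R4) = 28.87 kΩ.
So V_A = 9.92 × 0.7278 = 7.219 mV.
V_B = V_A × 0.1943 = 1.403 mV.

V_B ≈ 1.40 mV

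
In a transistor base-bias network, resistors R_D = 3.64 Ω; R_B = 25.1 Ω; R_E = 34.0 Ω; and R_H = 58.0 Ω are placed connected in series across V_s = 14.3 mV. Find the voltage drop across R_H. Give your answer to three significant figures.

V ≈ 6.87 mV

ΣR = 3.64 + 25.1 + 34.0 + 58.0 = 120.7 Ω.
V = V_s · R/ΣR = 14.3 × 0.4804 = 6.869 mV.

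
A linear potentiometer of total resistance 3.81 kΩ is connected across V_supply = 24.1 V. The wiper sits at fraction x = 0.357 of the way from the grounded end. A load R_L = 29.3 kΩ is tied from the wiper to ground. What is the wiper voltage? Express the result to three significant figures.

Split the track: R_lower = x·R_p = 1.360 kΩ, R_upper = (1−x)·R_p = 2.450 kΩ.
R_L loads the lower segment: effective lower R = 1.300 kΩ.
Loaded-divider output: V_out = 24.1 × 0.3467 = 8.354 V.

V_out ≈ 8.35 V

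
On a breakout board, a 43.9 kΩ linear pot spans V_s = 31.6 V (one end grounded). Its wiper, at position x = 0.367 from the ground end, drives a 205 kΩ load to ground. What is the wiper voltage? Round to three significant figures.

Split the track: R_lower = x·R_p = 16.11 kΩ, R_upper = (1−x)·R_p = 27.79 kΩ.
(x·R_p) ‖ R_L = 14.94 kΩ.
Loaded-divider output: V_out = 31.6 × 0.3496 = 11.05 V.

V_out ≈ 11.0 V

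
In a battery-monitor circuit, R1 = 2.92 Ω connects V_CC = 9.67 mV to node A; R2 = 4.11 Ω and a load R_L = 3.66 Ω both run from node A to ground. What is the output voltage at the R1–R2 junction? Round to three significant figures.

The load sits in parallel with R2, giving an effective lower resistance R2' = R2·R_L/(R2+R_L) = 1.936 Ω.
Voltage divider with the loaded lower leg: V_out = 9.67 × 1.936/(2.92 + 1.936) = 9.67 × 0.3987 = 3.855 mV.
(Unloaded it would be 5.65 mV; the load pulls it down.)

V_out ≈ 3.86 mV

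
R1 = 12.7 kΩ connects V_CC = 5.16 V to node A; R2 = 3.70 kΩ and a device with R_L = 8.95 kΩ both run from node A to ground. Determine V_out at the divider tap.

The load sits in parallel with R2, giving an effective lower resistance R2' = R2·R_L/(R2+R_L) = 2.618 kΩ.
Then V_out = V_CC · R2'/(R1 + R2') = 5.16 × 2.618/15.32 = 0.8818 V.
(Unloaded it would be 1.16 V; the load pulls it down.)

V_out ≈ 0.882 V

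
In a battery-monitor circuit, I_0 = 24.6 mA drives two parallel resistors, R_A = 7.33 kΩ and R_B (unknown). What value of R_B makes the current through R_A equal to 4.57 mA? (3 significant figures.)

R_B ≈ 1.67 kΩ

Two-branch current divider: I_A = I_0 · R_B/(R_A + R_B).
With f = 0.1858, R_B = R_A · f/(1−f) = 7.33 × 0.2282 = 1.672 kΩ.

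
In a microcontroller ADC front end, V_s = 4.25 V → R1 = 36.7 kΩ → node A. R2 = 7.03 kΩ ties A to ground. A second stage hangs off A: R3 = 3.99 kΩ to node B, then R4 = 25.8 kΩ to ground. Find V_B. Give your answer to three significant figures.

The second stage (R3 + R4 = 29.79 kΩ) loads node A in parallel with R2.
Effective lower resistance at A: R2 ‖ 29.79 = 5.688 kΩ.
So V_A = 4.25 × 0.1342 = 0.5703 V.
Stage 2 is unloaded, so V_B = V_A · R4/(R3+R4) = 0.5703 × 25.8/29.79 = 0.4939 V.

V_B ≈ 0.494 V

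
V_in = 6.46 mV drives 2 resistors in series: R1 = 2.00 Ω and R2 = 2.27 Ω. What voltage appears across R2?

Total series resistance ΣR = 2.00 + 2.27 = 4.270 Ω.
By the voltage-divider rule, V = 6.46 × 2.270/4.270 = 3.434 mV.

V ≈ 3.43 mV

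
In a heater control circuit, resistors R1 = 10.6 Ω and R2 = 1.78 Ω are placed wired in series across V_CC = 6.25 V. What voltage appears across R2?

Series total: ΣR = 10.6 + 1.78 = 12.38 Ω.
V = V_CC · R/ΣR = 6.25 × 0.1438 = 0.8986 V.

V ≈ 0.899 V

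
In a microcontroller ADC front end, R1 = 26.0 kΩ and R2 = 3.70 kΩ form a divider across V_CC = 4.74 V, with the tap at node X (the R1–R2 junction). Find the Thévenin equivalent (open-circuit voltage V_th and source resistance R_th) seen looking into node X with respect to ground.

V_th ≈ 0.591 V, R_th ≈ 3.24 kΩ

V_th is the unloaded tap voltage: V_CC · R2/(R1+R2) = 4.74 × 0.1246 = 0.5905 V.
Looking into X with the source shorted: R_th = R1·R2/(R1+R2) = 26.00 × 3.70/29.70 = 3.239 kΩ.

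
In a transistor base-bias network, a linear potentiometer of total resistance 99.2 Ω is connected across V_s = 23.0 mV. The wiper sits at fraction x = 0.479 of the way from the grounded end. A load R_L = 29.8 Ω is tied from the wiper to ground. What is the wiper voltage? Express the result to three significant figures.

Split the track: R_lower = x·R_p = 47.52 Ω, R_upper = (1−x)·R_p = 51.68 Ω.
Lower segment in parallel with the load: 47.52 ‖ 29.8 = 18.31 Ω.
Loaded-divider output: V_out = 23.0 × 0.2616 = 6.018 mV.

V_out ≈ 6.02 mV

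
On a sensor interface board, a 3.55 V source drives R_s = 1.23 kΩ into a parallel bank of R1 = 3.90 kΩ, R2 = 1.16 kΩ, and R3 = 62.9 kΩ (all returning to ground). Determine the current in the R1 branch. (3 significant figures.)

Equivalent of the parallel group: R_p = 0.8815 kΩ.
Node voltage V_A = V_DC · R_p/(R_s + R_p) = 3.55 × 0.4175 = 1.482 V.
Branch current I = V_A/R1 = 1.482/3.90 = 0.3800 mA.

I ≈ 0.380 mA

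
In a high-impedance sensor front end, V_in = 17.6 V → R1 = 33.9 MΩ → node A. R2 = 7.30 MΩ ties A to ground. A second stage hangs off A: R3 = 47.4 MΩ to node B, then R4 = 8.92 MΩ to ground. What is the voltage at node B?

V_B ≈ 0.446 V

Node A sees R2 in parallel with the series input of stage 2, R3 + R4 = 56.32 MΩ.
Effective lower resistance at A: R2 ‖ 56.32 = 6.462 MΩ.
First divider: V_A = V_in · 6.462/(33.9 + 6.462) = 2.818 V.
Then the unloaded second divider: V_B = V_A × R4/(R3+R4) = 2.818 × 0.1584 = 0.4463 V.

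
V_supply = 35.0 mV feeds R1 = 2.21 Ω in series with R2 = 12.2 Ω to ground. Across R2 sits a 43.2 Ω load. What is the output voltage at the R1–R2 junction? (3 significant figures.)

The load sits in parallel with R2, giving an effective lower resistance R2' = R2·R_L/(R2+R_L) = 9.513 Ω.
Voltage divider with the loaded lower leg: V_out = 35.0 × 9.513/(2.21 + 9.513) = 35.0 × 0.8115 = 28.40 mV.

V_out ≈ 28.4 mV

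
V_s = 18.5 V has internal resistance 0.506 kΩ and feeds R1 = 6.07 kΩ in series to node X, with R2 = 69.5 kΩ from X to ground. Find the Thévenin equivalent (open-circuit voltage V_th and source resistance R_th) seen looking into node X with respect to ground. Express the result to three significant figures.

V_th ≈ 16.9 V, R_th ≈ 6.01 kΩ

R1' = 0.506 + 6.07 = 6.576 kΩ (source resistance + R1).
Open-circuit (no load on X): V_th = V_s · R2/(R1' + R2) = 18.5 × 69.5/(6.576 + 69.5) = 16.90 V.
Looking into X with the source shorted: R_th = R1'·R2/(R1'+R2) = 6.576 × 69.5/76.08 = 6.008 kΩ.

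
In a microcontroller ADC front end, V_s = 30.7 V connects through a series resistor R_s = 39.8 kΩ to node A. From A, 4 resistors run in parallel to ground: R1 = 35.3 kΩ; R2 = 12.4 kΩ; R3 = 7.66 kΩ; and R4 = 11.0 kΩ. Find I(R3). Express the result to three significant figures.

Equivalent of the parallel group: R_p = 3.026 kΩ.
V_A = 30.7 × 3.026/42.83 = 2.169 V.
Branch current I = V_A/R3 = 2.169/7.66 = 0.2832 mA.
(Equivalently: I_total = 0.7168 mA, then current-divider fraction G_k/ΣG = 0.3951.)

I ≈ 0.283 mA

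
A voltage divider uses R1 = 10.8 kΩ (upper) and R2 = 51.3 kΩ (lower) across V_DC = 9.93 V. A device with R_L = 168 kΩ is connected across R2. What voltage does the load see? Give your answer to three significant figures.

The load sits in parallel with R2, giving an effective lower resistance R2' = R2·R_L/(R2+R_L) = 39.30 kΩ.
Now apply the divider: V_out = 9.93 × 0.7844 = 7.789 V.

V_out ≈ 7.79 V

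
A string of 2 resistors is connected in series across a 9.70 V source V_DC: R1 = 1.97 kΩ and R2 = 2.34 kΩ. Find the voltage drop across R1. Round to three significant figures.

Total series resistance ΣR = 1.97 + 2.34 = 4.310 kΩ.
Voltage divider: V = V_DC · (1.970 / 4.310) = 9.70 × 0.4571 = 4.434 V.

V ≈ 4.43 V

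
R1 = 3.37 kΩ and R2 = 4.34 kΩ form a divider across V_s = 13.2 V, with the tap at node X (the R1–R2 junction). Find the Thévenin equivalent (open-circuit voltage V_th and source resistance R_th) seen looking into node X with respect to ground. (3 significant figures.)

V_th ≈ 7.43 V, R_th ≈ 1.90 kΩ

V_th is the unloaded tap voltage: V_s · R2/(R1+R2) = 13.2 × 0.5629 = 7.430 V.
Looking into X with the source shorted: R_th = R1·R2/(R1+R2) = 3.370 × 4.34/7.710 = 1.897 kΩ.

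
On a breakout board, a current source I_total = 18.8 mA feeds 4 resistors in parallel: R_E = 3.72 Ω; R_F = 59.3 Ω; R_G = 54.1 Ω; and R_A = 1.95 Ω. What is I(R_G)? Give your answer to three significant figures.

I ≈ 0.425 mA

ΣG = 1/3.72 + 1/59.3 + 1/54.1 + 1/1.95 = 0.8170.
Current divider: I(R_G) = I_total · G_k/ΣG = 18.8 × (0.01848/0.8170) = 18.8 × 0.02262 = 0.4253 mA.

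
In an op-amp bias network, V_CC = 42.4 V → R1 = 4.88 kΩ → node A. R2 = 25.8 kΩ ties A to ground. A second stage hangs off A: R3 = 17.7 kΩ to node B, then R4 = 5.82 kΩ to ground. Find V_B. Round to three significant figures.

Looking into the second stage from A: R3 + R4 = 23.52 kΩ appears in parallel with R2.
R2 ‖ (R3+R4) = 12.30 kΩ.
V_A = 42.4 × 12.30/(4.88 + 12.30) = 30.36 V.
Then the unloaded second divider: V_B = V_A × R4/(R3+R4) = 30.36 × 0.2474 = 7.512 V.

V_B ≈ 7.51 V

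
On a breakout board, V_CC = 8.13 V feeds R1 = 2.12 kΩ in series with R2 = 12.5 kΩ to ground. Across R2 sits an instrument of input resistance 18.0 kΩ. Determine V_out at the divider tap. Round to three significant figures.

V_out ≈ 6.32 V

The load sits in parallel with R2, giving an effective lower resistance R2' = R2·R_L/(R2+R_L) = 7.377 kΩ.
Now apply the divider: V_out = 8.13 × 0.7768 = 6.315 V.
(Unloaded it would be 6.95 V; the load pulls it down.)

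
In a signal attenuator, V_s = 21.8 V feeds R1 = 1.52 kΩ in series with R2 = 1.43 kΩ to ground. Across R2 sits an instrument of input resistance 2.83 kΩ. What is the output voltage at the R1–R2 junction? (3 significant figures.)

V_out ≈ 8.38 V

R2 ‖ R_L = (1.43 × 2.83)/(1.43 + 2.83) = 0.9500 kΩ.
Then V_out = V_s · R2'/(R1 + R2') = 21.8 × 0.9500/2.470 = 8.384 V.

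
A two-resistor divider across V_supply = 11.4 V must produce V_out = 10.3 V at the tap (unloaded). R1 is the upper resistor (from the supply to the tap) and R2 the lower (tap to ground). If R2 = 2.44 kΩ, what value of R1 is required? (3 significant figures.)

The divider ratio is R2/(R1+R2) = 10.3/11.4 = 0.9035.
Rearranging, R1 = R2·(1−k)/k = 2.44 × 0.1068 = 0.2606 kΩ.

R1 ≈ 0.261 kΩ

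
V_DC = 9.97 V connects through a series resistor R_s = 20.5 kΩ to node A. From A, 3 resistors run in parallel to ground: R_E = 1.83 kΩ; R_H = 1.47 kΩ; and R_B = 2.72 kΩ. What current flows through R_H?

Parallel bank: R_p = 1/(1/1.83 + 1/1.47 + 1/2.72) = 0.6272 kΩ.
V_A by voltage divider: V_A = 9.97 × 0.6272/(20.5 + 0.6272) = 0.2960 V.
I(R_H) = V_A / R_H = 0.2960/1.47 = 0.2013 mA.

I ≈ 0.201 mA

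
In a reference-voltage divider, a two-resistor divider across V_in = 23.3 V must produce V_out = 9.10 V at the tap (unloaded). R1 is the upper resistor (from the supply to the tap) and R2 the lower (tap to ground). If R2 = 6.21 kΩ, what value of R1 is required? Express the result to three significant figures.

Required fraction k = V_out/V_in = 0.3906.
R1 = R2·(1/k − 1) = 6.21 × 1.560 = 9.690 kΩ.

R1 ≈ 9.69 kΩ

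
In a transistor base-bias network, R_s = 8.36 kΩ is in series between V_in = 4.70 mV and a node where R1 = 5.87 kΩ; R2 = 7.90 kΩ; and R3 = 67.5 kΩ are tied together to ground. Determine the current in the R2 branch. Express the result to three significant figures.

Equivalent of the parallel group: R_p = 3.208 kΩ.
Node voltage V_A = V_in · R_p/(R_s + R_p) = 4.70 × 0.2773 = 1.303 mV.
I(R2) = V_A / R2 = 1.303/7.90 = 0.1650 µA.
(Check via current divider: I_total = 0.4063 µA; share G_k/ΣG = 0.4060 → same result.)

I ≈ 0.165 µA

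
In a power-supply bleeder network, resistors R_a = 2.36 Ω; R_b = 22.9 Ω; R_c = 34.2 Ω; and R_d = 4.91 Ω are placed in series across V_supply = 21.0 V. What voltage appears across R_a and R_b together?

Series total: ΣR = 2.36 + 22.9 + 34.2 + 4.91 = 64.37 Ω.
R_{R_a..R_b} = 2.36 + 22.9 = 25.26 Ω.
By the voltage-divider rule, V = 21.0 × 25.26/64.37 = 8.241 V.

V ≈ 8.24 V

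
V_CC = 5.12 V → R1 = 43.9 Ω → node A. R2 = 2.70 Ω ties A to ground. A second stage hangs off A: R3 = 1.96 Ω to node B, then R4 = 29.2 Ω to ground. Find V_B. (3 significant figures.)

V_B ≈ 0.257 V

Looking into the second stage from A: R3 + R4 = 31.16 Ω appears in parallel with R2.
R2 ‖ (R3+R4) = 2.485 Ω.
First divider: V_A = V_CC · 2.485/(43.9 + 2.485) = 0.2743 V.
V_B = V_A × 0.9371 = 0.2570 V.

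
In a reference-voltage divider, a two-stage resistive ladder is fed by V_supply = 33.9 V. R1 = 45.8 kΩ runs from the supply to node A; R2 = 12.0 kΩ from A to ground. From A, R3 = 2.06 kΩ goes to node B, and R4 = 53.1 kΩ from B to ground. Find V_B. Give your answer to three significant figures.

Node A sees R2 in parallel with the series input of stage 2, R3 + R4 = 55.16 kΩ.
R2 ‖ (R3+R4) = 9.856 kΩ.
V_A = 33.9 × 9.856/(45.8 + 9.856) = 6.003 V.
Stage 2 is unloaded, so V_B = V_A · R4/(R3+R4) = 6.003 × 53.1/55.16 = 5.779 V.

V_B ≈ 5.78 V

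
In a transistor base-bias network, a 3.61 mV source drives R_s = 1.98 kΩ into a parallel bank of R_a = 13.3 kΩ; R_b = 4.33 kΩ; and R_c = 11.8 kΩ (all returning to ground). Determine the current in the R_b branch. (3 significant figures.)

I ≈ 0.470 µA

Equivalent of the parallel group: R_p = 2.558 kΩ.
Node voltage V_A = V_s · R_p/(R_s + R_p) = 3.61 × 0.5637 = 2.035 mV.
Branch current I = V_A/R_b = 2.035/4.33 = 0.4700 µA.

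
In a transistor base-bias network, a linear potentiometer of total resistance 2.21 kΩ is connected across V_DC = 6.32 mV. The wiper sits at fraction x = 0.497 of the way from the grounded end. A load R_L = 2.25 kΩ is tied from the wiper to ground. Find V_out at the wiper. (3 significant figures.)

Split the track: R_lower = x·R_p = 1.098 kΩ, R_upper = (1−x)·R_p = 1.112 kΩ.
R_L loads the lower segment: effective lower R = 0.7381 kΩ.
Loaded-divider output: V_out = 6.32 × 0.3990 = 2.522 mV.
(Unloaded: V_out = x·V_DC = 3.14 mV.)

V_out ≈ 2.52 mV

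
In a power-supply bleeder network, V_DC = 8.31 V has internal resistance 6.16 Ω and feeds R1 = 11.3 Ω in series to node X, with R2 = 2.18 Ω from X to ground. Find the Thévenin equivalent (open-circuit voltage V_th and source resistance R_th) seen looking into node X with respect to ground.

R1' = 6.16 + 11.3 = 17.46 Ω (source resistance + R1).
With X open, the divider is unloaded: V_th = 8.31 × 2.18/19.64 = 0.9224 V.
Looking into X with the source shorted: R_th = R1'·R2/(R1'+R2) = 17.46 × 2.18/19.64 = 1.938 Ω.

V_th ≈ 0.922 V, R_th ≈ 1.94 Ω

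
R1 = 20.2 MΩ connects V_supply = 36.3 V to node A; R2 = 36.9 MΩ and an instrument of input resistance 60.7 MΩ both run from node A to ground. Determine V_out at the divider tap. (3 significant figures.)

First combine the lower leg with the load: R2 ‖ R_L = 22.95 MΩ.
Voltage divider with the loaded lower leg: V_out = 36.3 × 22.95/(20.2 + 22.95) = 36.3 × 0.5319 = 19.31 V.

V_out ≈ 19.3 V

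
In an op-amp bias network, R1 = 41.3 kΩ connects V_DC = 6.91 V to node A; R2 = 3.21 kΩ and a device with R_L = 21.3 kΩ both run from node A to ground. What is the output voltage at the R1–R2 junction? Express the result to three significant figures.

R2 ‖ R_L = (3.21 × 21.3)/(3.21 + 21.3) = 2.790 kΩ.
Voltage divider with the loaded lower leg: V_out = 6.91 × 2.790/(41.3 + 2.790) = 6.91 × 0.06327 = 0.4372 V.

V_out ≈ 0.437 V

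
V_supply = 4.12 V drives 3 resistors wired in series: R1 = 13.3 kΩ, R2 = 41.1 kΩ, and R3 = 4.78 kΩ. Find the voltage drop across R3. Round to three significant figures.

V ≈ 0.333 V

Total series resistance ΣR = 13.3 + 41.1 + 4.78 = 59.18 kΩ.
Voltage divider: V = V_supply · (4.780 / 59.18) = 4.12 × 0.08077 = 0.3328 V.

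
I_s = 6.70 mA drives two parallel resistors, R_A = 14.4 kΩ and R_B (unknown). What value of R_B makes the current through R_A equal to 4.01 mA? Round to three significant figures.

R_B ≈ 21.5 kΩ

The fraction through R_A equals R_B/(R_A+R_B).
With f = 0.5985, R_B = R_A · f/(1−f) = 14.4 × 1.491 = 21.47 kΩ.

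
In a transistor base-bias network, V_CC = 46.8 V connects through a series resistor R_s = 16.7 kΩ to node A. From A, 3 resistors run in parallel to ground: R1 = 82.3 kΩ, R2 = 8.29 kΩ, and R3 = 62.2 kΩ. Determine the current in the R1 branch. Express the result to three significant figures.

Parallel bank: R_p = 1/(1/82.3 + 1/8.29 + 1/62.2) = 6.718 kΩ.
V_A by voltage divider: V_A = 46.8 × 6.718/(16.7 + 6.718) = 13.43 V.
I(R1) = V_A / R1 = 13.43/82.3 = 0.1631 mA.

I ≈ 0.163 mA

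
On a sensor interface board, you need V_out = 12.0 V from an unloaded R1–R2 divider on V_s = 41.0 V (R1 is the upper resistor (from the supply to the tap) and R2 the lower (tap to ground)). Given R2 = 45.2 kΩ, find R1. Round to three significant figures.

V_out/V_s = R2/(R1+R2) = 0.2927.
Rearranging, R1 = R2·(1−k)/k = 45.2 × 2.417 = 109.2 kΩ.

R1 ≈ 109 kΩ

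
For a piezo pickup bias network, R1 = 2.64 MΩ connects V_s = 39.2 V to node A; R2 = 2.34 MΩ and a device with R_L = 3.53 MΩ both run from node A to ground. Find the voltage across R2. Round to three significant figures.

The load sits in parallel with R2, giving an effective lower resistance R2' = R2·R_L/(R2+R_L) = 1.407 MΩ.
Then V_out = V_s · R2'/(R1 + R2') = 39.2 × 1.407/4.047 = 13.63 V.

V_out ≈ 13.6 V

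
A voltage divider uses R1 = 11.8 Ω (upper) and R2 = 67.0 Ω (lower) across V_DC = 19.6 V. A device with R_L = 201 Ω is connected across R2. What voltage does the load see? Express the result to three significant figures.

The load sits in parallel with R2, giving an effective lower resistance R2' = R2·R_L/(R2+R_L) = 50.25 Ω.
Voltage divider with the loaded lower leg: V_out = 19.6 × 50.25/(11.8 + 50.25) = 19.6 × 0.8098 = 15.87 V.
(Unloaded it would be 16.7 V; the load pulls it down.)

V_out ≈ 15.9 V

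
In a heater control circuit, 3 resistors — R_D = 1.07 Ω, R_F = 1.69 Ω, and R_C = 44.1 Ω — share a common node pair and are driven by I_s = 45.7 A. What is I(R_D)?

I ≈ 27.6 A

Total conductance ΣG = 1/1.07 + 1/1.69 + 1/44.1 = 1.549 (units of 1/Ω).
Current divider: I(R_D) = I_s · G_k/ΣG = 45.7 × (0.9346/1.549) = 45.7 × 0.6034 = 27.57 A.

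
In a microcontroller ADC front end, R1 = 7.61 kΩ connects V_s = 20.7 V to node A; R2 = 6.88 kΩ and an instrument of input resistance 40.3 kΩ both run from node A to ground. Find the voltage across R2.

R2 ‖ R_L = (6.88 × 40.3)/(6.88 + 40.3) = 5.877 kΩ.
Now apply the divider: V_out = 20.7 × 0.4357 = 9.020 V.
(Unloaded it would be 9.83 V; the load pulls it down.)

V_out ≈ 9.02 V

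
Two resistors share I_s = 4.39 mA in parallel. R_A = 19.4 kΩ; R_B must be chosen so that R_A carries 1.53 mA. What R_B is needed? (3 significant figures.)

Two-branch current divider: I_A = I_s · R_B/(R_A + R_B).
With f = 0.3485, R_B = R_A · f/(1−f) = 19.4 × 0.5350 = 10.38 kΩ.

R_B ≈ 10.4 kΩ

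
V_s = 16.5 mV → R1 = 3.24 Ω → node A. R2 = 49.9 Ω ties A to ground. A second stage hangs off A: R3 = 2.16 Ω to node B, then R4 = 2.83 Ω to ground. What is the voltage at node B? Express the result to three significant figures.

Looking into the second stage from A: R3 + R4 = 4.990 Ω appears in parallel with R2.
R2 ‖ (R3+R4) = 4.536 Ω.
V_A = 16.5 × 4.536/(3.24 + 4.536) = 9.625 mV.
Then the unloaded second divider: V_B = V_A × R4/(R3+R4) = 9.625 × 0.5671 = 5.459 mV.

V_B ≈ 5.46 mV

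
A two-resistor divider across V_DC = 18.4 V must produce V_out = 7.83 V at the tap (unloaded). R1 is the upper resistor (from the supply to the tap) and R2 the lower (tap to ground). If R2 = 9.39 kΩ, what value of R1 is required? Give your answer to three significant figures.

The divider ratio is R2/(R1+R2) = 7.83/18.4 = 0.4255.
R1 = R2·(1/k − 1) = 9.39 × 1.350 = 12.68 kΩ.

R1 ≈ 12.7 kΩ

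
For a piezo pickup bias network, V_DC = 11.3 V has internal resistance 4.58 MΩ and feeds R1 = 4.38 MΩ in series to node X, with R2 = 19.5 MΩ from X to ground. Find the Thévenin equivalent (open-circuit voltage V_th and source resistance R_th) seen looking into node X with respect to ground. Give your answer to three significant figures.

R1' = 4.58 + 4.38 = 8.960 MΩ (source resistance + R1).
With X open, the divider is unloaded: V_th = 11.3 × 19.5/28.46 = 7.742 V.
Zeroing V_DC shorts the top of R1' to ground, so R_th = R1' ‖ R2 = 6.139 MΩ.

V_th ≈ 7.74 V, R_th ≈ 6.14 MΩ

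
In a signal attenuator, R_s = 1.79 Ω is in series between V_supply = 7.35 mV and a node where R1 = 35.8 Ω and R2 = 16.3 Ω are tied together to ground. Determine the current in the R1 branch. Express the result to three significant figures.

Parallel bank: R_p = 1/(1/35.8 + 1/16.3) = 11.20 Ω.
V_A by voltage divider: V_A = 7.35 × 11.20/(1.79 + 11.20) = 6.337 mV.
I(R1) = V_A / R1 = 6.337/35.8 = 0.1770 mA.

I ≈ 0.177 mA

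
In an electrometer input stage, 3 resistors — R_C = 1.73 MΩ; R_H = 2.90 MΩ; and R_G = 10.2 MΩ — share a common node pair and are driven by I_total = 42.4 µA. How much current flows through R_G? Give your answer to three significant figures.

I ≈ 4.07 µA

Total conductance ΣG = 1/1.73 + 1/2.90 + 1/10.2 = 1.021 (units of 1/MΩ).
R_G takes the fraction G_k/ΣG = 0.09804/1.021 = 0.09603, so I = 42.4 × 0.09603 = 4.072 µA.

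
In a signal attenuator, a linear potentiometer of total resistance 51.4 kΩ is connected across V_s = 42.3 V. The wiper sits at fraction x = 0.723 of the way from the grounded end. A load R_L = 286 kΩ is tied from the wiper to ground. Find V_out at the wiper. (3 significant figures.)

V_out ≈ 29.5 V

Lower segment x·R_p = 37.16 kΩ; upper segment (1−x)·R_p = 14.24 kΩ.
Lower segment in parallel with the load: 37.16 ‖ 286 = 32.89 kΩ.
Then V_out = V_s · 32.89/(14.24 + 32.89) = 29.52 V.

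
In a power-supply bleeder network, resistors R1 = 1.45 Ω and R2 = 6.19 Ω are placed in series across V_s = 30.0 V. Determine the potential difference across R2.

ΣR = 1.45 + 6.19 = 7.640 Ω.
Voltage divider: V = V_s · (6.190 / 7.640) = 30.0 × 0.8102 = 24.31 V.

V ≈ 24.3 V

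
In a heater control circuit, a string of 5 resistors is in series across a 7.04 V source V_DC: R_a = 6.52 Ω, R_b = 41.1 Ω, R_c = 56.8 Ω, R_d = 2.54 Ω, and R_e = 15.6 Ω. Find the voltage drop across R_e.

V ≈ 0.896 V

ΣR = 6.52 + 41.1 + 56.8 + 2.54 + 15.6 = 122.6 Ω.
Voltage divider: V = V_DC · (15.60 / 122.6) = 7.04 × 0.1273 = 0.8961 V.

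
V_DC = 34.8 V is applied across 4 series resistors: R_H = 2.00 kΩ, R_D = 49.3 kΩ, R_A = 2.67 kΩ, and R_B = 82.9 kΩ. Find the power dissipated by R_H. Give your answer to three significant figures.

ΣR = 136.9 kΩ → I = 34.8/136.9 = 0.2543 mA.
V(R_H) = I·R = 0.5085 V; P = V·I = 0.5085 × 0.2543 = 0.1293 mW.

P ≈ 0.129 mW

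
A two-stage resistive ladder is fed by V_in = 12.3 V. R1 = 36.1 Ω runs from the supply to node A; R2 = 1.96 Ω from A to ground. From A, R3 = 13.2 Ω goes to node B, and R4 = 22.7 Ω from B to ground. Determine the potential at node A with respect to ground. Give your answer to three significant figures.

V_A ≈ 0.602 V

Node A sees R2 in parallel with the series input of stage 2, R3 + R4 = 35.90 Ω.
Effective lower resistance at A: R2 ‖ 35.90 = 1.859 Ω.
V_A = 12.3 × 1.859/(36.1 + 1.859) = 0.6022 V.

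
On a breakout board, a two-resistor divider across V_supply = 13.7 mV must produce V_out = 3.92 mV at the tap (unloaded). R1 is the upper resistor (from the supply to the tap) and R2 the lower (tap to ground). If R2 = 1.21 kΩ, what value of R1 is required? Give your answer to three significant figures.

The divider ratio is R2/(R1+R2) = 3.92/13.7 = 0.2861.
So R1 = R2 · (V_supply/V_out − 1) = 1.21 × (13.7/3.92 − 1) = 1.21 × 2.495 = 3.019 kΩ.

R1 ≈ 3.02 kΩ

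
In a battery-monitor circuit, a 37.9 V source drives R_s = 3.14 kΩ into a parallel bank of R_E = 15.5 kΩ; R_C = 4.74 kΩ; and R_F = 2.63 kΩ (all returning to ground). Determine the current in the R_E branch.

I ≈ 0.799 mA

Equivalent of the parallel group: R_p = 1.525 kΩ.
V_A by voltage divider: V_A = 37.9 × 1.525/(3.14 + 1.525) = 12.39 V.
I(R_E) = V_A / R_E = 12.39/15.5 = 0.7993 mA.
(Check via current divider: I_total = 8.124 mA; share G_k/ΣG = 0.09839 → same result.)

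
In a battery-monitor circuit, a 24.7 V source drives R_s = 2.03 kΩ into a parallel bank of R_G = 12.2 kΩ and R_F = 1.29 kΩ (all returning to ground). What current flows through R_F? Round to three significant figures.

I ≈ 6.99 mA

Combine the parallel branches: R_p = (1/12.2 + 1/1.29)⁻¹ = 1.167 kΩ.
V_A = 24.7 × 1.167/3.197 = 9.014 V.
Branch current I = V_A/R_F = 9.014/1.29 = 6.988 mA.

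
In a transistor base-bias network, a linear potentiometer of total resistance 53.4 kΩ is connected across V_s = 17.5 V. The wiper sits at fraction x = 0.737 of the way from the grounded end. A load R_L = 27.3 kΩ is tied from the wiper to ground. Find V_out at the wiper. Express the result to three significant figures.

V_out ≈ 9.35 V

Lower segment x·R_p = 39.36 kΩ; upper segment (1−x)·R_p = 14.04 kΩ.
Lower segment in parallel with the load: 39.36 ‖ 27.3 = 16.12 kΩ.
V_out = 17.5 × 16.12/(14.04 + 16.12) = 9.352 V.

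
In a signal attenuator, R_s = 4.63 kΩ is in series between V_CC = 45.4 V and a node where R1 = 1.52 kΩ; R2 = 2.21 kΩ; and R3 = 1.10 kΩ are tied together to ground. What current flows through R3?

I ≈ 3.99 mA

Equivalent of the parallel group: R_p = 0.4952 kΩ.
V_A = 45.4 × 0.4952/5.125 = 4.386 V.
Branch current I = V_A/R3 = 4.386/1.10 = 3.988 mA.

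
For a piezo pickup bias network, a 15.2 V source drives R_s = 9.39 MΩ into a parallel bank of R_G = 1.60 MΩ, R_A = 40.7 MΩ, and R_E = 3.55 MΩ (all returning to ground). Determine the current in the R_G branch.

Combine the parallel branches: R_p = (1/1.60 + 1/40.7 + 1/3.55)⁻¹ = 1.074 MΩ.
V_A = 15.2 × 1.074/10.46 = 1.560 V.
I(R_G) = V_A / R_G = 1.560/1.60 = 0.9749 µA.
(Check via current divider: I_total = 1.453 µA; share G_k/ΣG = 0.6711 → same result.)

I ≈ 0.975 µA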